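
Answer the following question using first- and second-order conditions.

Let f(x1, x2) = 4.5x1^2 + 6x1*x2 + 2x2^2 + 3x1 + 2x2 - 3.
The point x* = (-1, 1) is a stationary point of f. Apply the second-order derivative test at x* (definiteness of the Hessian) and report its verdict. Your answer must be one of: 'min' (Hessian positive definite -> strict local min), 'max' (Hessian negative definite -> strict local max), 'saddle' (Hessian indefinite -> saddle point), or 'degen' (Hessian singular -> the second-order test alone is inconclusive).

Compute the Hessian H = grad^2 f:
  H = [[9, 6], [6, 4]]
Verify stationarity: grad f(x*) = H x* + g = (0, 0).
Eigenvalues of H: 0, 13.
H has a zero eigenvalue (singular; positive semidefinite but not definite), so H is neither positive definite, negative definite, nor indefinite. The second-order test alone is inconclusive -> degen.
(Indeed, f is constant along the null direction of H through x*, so x* is not a strict local extremum.)

degen


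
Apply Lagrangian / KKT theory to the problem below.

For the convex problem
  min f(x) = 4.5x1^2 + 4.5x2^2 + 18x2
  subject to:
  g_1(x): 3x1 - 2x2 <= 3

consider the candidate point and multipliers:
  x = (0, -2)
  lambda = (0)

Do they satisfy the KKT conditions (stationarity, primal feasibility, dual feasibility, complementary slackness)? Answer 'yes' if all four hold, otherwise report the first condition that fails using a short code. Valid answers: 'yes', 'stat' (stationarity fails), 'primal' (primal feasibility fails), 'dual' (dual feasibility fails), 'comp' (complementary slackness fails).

Gradient of f: grad f(x) = Q x + c = (0, 0)
Constraint values g_i(x) = a_i^T x - b_i:
  g_1((0, -2)) = 1
Stationarity residual: grad f(x) + sum_i lambda_i a_i = (0, 0)
  -> stationarity OK
Primal feasibility (all g_i <= 0): FAILS
Dual feasibility (all lambda_i >= 0): OK
Complementary slackness (lambda_i * g_i(x) = 0 for all i): OK

Verdict: the first failing condition is primal_feasibility -> primal.

primal


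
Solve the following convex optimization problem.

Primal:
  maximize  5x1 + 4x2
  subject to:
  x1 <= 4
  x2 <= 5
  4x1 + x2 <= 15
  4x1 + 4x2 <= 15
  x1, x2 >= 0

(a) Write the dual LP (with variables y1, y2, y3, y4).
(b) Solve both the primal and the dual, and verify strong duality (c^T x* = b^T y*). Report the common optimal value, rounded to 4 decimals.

The standard primal-dual pair for 'max c^T x s.t. A x <= b, x >= 0' is:
  Dual:  min b^T y  s.t.  A^T y >= c,  y >= 0.

So the dual LP is:
  minimize  4y1 + 5y2 + 15y3 + 15y4
  subject to:
    y1 + 4y3 + 4y4 >= 5
    y2 + y3 + 4y4 >= 4
    y1, y2, y3, y4 >= 0

Solving the primal: x* = (3.75, 0).
  primal value c^T x* = 18.75.
Solving the dual: y* = (0, 0, 0, 1.25).
  dual value b^T y* = 18.75.
Strong duality: c^T x* = b^T y*. Confirmed.

18.75


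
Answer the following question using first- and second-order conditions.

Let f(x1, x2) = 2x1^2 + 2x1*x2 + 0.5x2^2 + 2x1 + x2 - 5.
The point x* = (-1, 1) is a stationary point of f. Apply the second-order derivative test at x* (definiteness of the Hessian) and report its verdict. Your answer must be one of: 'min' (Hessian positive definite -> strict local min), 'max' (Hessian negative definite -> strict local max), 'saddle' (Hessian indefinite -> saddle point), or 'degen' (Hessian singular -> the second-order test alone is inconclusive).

Compute the Hessian H = grad^2 f:
  H = [[4, 2], [2, 1]]
Verify stationarity: grad f(x*) = H x* + g = (0, 0).
Eigenvalues of H: 0, 5.
H has a zero eigenvalue (singular; positive semidefinite but not definite), so H is neither positive definite, negative definite, nor indefinite. The second-order test alone is inconclusive -> degen.
(Indeed, f is constant along the null direction of H through x*, so x* is not a strict local extremum.)

degen


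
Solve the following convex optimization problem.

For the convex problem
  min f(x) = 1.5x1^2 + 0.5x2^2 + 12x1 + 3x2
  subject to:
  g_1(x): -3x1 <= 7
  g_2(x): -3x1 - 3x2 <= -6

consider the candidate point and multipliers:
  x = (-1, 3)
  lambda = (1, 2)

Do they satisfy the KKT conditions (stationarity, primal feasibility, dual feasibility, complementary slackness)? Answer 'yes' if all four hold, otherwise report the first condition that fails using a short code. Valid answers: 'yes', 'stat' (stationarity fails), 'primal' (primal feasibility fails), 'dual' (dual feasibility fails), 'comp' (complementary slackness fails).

Gradient of f: grad f(x) = Q x + c = (9, 6)
Constraint values g_i(x) = a_i^T x - b_i:
  g_1((-1, 3)) = -4
  g_2((-1, 3)) = 0
Stationarity residual: grad f(x) + sum_i lambda_i a_i = (0, 0)
  -> stationarity OK
Primal feasibility (all g_i <= 0): OK
Dual feasibility (all lambda_i >= 0): OK
Complementary slackness (lambda_i * g_i(x) = 0 for all i): FAILS

Verdict: the first failing condition is complementary_slackness -> comp.

comp


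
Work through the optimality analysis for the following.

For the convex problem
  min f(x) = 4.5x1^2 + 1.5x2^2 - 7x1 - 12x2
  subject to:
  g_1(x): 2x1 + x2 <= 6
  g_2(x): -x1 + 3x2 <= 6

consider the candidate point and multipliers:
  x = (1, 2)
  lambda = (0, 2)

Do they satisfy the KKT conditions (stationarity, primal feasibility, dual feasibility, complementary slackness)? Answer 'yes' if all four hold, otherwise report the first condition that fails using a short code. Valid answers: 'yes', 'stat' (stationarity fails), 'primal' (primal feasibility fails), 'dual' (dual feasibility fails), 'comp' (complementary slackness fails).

Gradient of f: grad f(x) = Q x + c = (2, -6)
Constraint values g_i(x) = a_i^T x - b_i:
  g_1((1, 2)) = -2
  g_2((1, 2)) = -1
Stationarity residual: grad f(x) + sum_i lambda_i a_i = (0, 0)
  -> stationarity OK
Primal feasibility (all g_i <= 0): OK
Dual feasibility (all lambda_i >= 0): OK
Complementary slackness (lambda_i * g_i(x) = 0 for all i): FAILS

Verdict: the first failing condition is complementary_slackness -> comp.

comp


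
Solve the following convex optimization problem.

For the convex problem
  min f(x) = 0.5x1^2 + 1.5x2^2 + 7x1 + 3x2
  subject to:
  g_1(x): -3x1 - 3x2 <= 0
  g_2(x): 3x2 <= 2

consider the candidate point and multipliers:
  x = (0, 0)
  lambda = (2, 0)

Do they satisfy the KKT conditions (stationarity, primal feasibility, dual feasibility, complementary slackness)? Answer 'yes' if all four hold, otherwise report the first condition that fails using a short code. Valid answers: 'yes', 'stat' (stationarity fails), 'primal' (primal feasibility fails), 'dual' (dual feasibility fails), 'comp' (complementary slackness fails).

Gradient of f: grad f(x) = Q x + c = (7, 3)
Constraint values g_i(x) = a_i^T x - b_i:
  g_1((0, 0)) = 0
  g_2((0, 0)) = -2
Stationarity residual: grad f(x) + sum_i lambda_i a_i = (1, -3)
  -> stationarity FAILS
Primal feasibility (all g_i <= 0): OK
Dual feasibility (all lambda_i >= 0): OK
Complementary slackness (lambda_i * g_i(x) = 0 for all i): OK

Verdict: the first failing condition is stationarity -> stat.

stat


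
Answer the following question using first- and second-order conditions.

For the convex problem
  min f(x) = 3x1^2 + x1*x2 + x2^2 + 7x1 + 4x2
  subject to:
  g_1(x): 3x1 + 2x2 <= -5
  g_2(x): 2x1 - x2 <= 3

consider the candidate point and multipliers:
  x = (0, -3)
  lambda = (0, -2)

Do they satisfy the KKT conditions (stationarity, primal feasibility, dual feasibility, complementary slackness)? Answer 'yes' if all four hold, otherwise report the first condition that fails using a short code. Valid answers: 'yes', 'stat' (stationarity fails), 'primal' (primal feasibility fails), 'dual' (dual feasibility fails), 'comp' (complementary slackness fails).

Gradient of f: grad f(x) = Q x + c = (4, -2)
Constraint values g_i(x) = a_i^T x - b_i:
  g_1((0, -3)) = -1
  g_2((0, -3)) = 0
Stationarity residual: grad f(x) + sum_i lambda_i a_i = (0, 0)
  -> stationarity OK
Primal feasibility (all g_i <= 0): OK
Dual feasibility (all lambda_i >= 0): FAILS
Complementary slackness (lambda_i * g_i(x) = 0 for all i): OK

Verdict: the first failing condition is dual_feasibility -> dual.

dual


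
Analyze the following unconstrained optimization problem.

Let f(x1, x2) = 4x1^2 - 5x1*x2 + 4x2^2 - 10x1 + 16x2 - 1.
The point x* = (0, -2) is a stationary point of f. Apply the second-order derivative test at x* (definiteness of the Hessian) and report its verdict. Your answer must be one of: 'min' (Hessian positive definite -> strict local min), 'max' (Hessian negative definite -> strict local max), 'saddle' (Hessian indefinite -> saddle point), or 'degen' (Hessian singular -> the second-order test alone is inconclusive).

Compute the Hessian H = grad^2 f:
  H = [[8, -5], [-5, 8]]
Verify stationarity: grad f(x*) = H x* + g = (0, 0).
Eigenvalues of H: 3, 13.
Both eigenvalues > 0, so H is positive definite -> x* is a strict local min.

min


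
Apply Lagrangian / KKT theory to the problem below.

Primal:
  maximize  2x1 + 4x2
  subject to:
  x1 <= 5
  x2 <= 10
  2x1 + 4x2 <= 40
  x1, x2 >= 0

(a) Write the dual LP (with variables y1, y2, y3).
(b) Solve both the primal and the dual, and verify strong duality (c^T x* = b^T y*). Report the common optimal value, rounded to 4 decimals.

The standard primal-dual pair for 'max c^T x s.t. A x <= b, x >= 0' is:
  Dual:  min b^T y  s.t.  A^T y >= c,  y >= 0.

So the dual LP is:
  minimize  5y1 + 10y2 + 40y3
  subject to:
    y1 + 2y3 >= 2
    y2 + 4y3 >= 4
    y1, y2, y3 >= 0

Solving the primal: x* = (0, 10).
  primal value c^T x* = 40.
Solving the dual: y* = (0, 0, 1).
  dual value b^T y* = 40.
Strong duality: c^T x* = b^T y*. Confirmed.

40


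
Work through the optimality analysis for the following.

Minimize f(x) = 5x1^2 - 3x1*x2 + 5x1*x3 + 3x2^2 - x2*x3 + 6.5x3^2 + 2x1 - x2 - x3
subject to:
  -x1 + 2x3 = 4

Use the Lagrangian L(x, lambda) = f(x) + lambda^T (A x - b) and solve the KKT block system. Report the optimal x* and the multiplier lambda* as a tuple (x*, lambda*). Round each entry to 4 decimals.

Form the Lagrangian:
  L(x, lambda) = (1/2) x^T Q x + c^T x + lambda^T (A x - b)
Stationarity (grad_x L = 0): Q x + c + A^T lambda = 0.
Primal feasibility: A x = b.

This gives the KKT block system:
  [ Q   A^T ] [ x     ]   [-c ]
  [ A    0  ] [ lambda ] = [ b ]

Solving the linear system:
  x*      = (-1.4036, -0.3188, 1.2982)
  lambda* = (-4.5887)
  f(x*)   = 7.2841

x* = (-1.4036, -0.3188, 1.2982), lambda* = (-4.5887)


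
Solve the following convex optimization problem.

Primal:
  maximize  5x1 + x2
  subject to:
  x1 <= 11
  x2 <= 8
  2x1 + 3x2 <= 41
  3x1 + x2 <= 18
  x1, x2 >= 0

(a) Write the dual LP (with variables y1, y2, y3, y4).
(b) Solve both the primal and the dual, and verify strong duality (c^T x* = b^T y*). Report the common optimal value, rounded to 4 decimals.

The standard primal-dual pair for 'max c^T x s.t. A x <= b, x >= 0' is:
  Dual:  min b^T y  s.t.  A^T y >= c,  y >= 0.

So the dual LP is:
  minimize  11y1 + 8y2 + 41y3 + 18y4
  subject to:
    y1 + 2y3 + 3y4 >= 5
    y2 + 3y3 + y4 >= 1
    y1, y2, y3, y4 >= 0

Solving the primal: x* = (6, 0).
  primal value c^T x* = 30.
Solving the dual: y* = (0, 0, 0, 1.6667).
  dual value b^T y* = 30.
Strong duality: c^T x* = b^T y*. Confirmed.

30


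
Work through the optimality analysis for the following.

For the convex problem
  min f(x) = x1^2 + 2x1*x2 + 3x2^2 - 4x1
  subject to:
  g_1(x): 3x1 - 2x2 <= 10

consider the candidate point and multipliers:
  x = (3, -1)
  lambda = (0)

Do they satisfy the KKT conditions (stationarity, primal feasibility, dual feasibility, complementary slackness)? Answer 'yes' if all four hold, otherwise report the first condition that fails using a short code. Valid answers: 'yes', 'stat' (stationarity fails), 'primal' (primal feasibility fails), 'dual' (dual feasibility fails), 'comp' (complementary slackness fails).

Gradient of f: grad f(x) = Q x + c = (0, 0)
Constraint values g_i(x) = a_i^T x - b_i:
  g_1((3, -1)) = 1
Stationarity residual: grad f(x) + sum_i lambda_i a_i = (0, 0)
  -> stationarity OK
Primal feasibility (all g_i <= 0): FAILS
Dual feasibility (all lambda_i >= 0): OK
Complementary slackness (lambda_i * g_i(x) = 0 for all i): OK

Verdict: the first failing condition is primal_feasibility -> primal.

primal


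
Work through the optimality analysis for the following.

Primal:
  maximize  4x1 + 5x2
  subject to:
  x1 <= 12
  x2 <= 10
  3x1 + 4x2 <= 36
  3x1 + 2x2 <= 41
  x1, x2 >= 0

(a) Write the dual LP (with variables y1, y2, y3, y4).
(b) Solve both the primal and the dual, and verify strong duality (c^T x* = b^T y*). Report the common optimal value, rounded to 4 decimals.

The standard primal-dual pair for 'max c^T x s.t. A x <= b, x >= 0' is:
  Dual:  min b^T y  s.t.  A^T y >= c,  y >= 0.

So the dual LP is:
  minimize  12y1 + 10y2 + 36y3 + 41y4
  subject to:
    y1 + 3y3 + 3y4 >= 4
    y2 + 4y3 + 2y4 >= 5
    y1, y2, y3, y4 >= 0

Solving the primal: x* = (12, 0).
  primal value c^T x* = 48.
Solving the dual: y* = (0.25, 0, 1.25, 0).
  dual value b^T y* = 48.
Strong duality: c^T x* = b^T y*. Confirmed.

48


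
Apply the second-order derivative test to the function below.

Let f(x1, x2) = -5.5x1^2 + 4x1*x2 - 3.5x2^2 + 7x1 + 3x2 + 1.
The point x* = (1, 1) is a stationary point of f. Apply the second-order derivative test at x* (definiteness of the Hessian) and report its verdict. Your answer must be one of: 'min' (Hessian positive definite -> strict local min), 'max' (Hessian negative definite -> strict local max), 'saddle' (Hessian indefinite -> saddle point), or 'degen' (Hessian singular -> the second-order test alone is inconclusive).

Compute the Hessian H = grad^2 f:
  H = [[-11, 4], [4, -7]]
Verify stationarity: grad f(x*) = H x* + g = (0, 0).
Eigenvalues of H: -13.4721, -4.5279.
Both eigenvalues < 0, so H is negative definite -> x* is a strict local max.

max


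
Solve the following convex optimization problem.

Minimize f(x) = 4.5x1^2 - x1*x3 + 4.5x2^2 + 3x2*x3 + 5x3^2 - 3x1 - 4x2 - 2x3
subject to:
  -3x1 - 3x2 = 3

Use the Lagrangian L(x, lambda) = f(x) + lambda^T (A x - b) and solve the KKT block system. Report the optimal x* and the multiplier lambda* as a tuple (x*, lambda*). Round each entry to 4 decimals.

Form the Lagrangian:
  L(x, lambda) = (1/2) x^T Q x + c^T x + lambda^T (A x - b)
Stationarity (grad_x L = 0): Q x + c + A^T lambda = 0.
Primal feasibility: A x = b.

This gives the KKT block system:
  [ Q   A^T ] [ x     ]   [-c ]
  [ A    0  ] [ lambda ] = [ b ]

Solving the linear system:
  x*      = (-0.4878, -0.5122, 0.3049)
  lambda* = (-2.565)
  f(x*)   = 5.2988

x* = (-0.4878, -0.5122, 0.3049), lambda* = (-2.565)


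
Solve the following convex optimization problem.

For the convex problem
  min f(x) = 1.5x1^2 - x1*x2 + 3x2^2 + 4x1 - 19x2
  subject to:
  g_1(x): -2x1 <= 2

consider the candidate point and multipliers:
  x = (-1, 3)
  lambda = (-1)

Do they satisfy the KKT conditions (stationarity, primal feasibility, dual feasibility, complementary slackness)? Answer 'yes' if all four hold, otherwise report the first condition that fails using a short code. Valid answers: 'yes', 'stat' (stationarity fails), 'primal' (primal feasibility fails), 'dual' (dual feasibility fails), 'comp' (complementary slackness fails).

Gradient of f: grad f(x) = Q x + c = (-2, 0)
Constraint values g_i(x) = a_i^T x - b_i:
  g_1((-1, 3)) = 0
Stationarity residual: grad f(x) + sum_i lambda_i a_i = (0, 0)
  -> stationarity OK
Primal feasibility (all g_i <= 0): OK
Dual feasibility (all lambda_i >= 0): FAILS
Complementary slackness (lambda_i * g_i(x) = 0 for all i): OK

Verdict: the first failing condition is dual_feasibility -> dual.

dual


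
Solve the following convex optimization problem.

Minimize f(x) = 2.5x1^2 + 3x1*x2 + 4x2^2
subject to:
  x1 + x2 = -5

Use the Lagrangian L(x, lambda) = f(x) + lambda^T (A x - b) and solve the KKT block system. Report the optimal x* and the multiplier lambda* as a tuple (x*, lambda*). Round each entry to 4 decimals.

Form the Lagrangian:
  L(x, lambda) = (1/2) x^T Q x + c^T x + lambda^T (A x - b)
Stationarity (grad_x L = 0): Q x + c + A^T lambda = 0.
Primal feasibility: A x = b.

This gives the KKT block system:
  [ Q   A^T ] [ x     ]   [-c ]
  [ A    0  ] [ lambda ] = [ b ]

Solving the linear system:
  x*      = (-3.5714, -1.4286)
  lambda* = (22.1429)
  f(x*)   = 55.3571

x* = (-3.5714, -1.4286), lambda* = (22.1429)


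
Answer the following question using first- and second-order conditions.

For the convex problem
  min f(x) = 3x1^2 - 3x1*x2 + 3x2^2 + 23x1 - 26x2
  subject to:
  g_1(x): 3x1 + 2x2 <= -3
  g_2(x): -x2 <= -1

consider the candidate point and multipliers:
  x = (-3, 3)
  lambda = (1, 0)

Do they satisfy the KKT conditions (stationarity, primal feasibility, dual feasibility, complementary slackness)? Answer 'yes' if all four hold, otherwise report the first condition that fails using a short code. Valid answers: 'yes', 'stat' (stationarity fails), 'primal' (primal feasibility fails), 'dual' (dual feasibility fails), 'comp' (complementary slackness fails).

Gradient of f: grad f(x) = Q x + c = (-4, 1)
Constraint values g_i(x) = a_i^T x - b_i:
  g_1((-3, 3)) = 0
  g_2((-3, 3)) = -2
Stationarity residual: grad f(x) + sum_i lambda_i a_i = (-1, 3)
  -> stationarity FAILS
Primal feasibility (all g_i <= 0): OK
Dual feasibility (all lambda_i >= 0): OK
Complementary slackness (lambda_i * g_i(x) = 0 for all i): OK

Verdict: the first failing condition is stationarity -> stat.

stat


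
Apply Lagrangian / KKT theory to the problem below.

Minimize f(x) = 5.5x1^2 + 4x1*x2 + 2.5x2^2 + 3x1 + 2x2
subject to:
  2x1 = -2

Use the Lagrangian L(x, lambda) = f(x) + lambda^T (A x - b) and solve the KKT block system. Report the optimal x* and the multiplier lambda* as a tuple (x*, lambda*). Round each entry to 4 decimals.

Form the Lagrangian:
  L(x, lambda) = (1/2) x^T Q x + c^T x + lambda^T (A x - b)
Stationarity (grad_x L = 0): Q x + c + A^T lambda = 0.
Primal feasibility: A x = b.

This gives the KKT block system:
  [ Q   A^T ] [ x     ]   [-c ]
  [ A    0  ] [ lambda ] = [ b ]

Solving the linear system:
  x*      = (-1, 0.4)
  lambda* = (3.2)
  f(x*)   = 2.1

x* = (-1, 0.4), lambda* = (3.2)


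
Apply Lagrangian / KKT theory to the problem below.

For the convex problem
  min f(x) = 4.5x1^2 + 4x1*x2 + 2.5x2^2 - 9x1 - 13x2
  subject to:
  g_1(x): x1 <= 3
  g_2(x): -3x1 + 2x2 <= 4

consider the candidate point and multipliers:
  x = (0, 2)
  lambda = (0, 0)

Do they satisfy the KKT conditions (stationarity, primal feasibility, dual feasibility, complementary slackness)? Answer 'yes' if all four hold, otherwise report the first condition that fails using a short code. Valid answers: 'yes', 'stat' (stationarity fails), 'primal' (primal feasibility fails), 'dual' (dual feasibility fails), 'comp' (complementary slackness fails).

Gradient of f: grad f(x) = Q x + c = (-1, -3)
Constraint values g_i(x) = a_i^T x - b_i:
  g_1((0, 2)) = -3
  g_2((0, 2)) = 0
Stationarity residual: grad f(x) + sum_i lambda_i a_i = (-1, -3)
  -> stationarity FAILS
Primal feasibility (all g_i <= 0): OK
Dual feasibility (all lambda_i >= 0): OK
Complementary slackness (lambda_i * g_i(x) = 0 for all i): OK

Verdict: the first failing condition is stationarity -> stat.

stat


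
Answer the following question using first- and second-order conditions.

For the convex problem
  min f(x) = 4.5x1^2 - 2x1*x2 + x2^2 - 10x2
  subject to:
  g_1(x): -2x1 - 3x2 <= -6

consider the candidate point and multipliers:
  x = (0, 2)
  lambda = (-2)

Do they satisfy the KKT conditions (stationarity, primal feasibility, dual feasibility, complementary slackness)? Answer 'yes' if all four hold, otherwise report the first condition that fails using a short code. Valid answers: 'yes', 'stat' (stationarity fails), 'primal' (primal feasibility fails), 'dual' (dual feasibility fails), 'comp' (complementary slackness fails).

Gradient of f: grad f(x) = Q x + c = (-4, -6)
Constraint values g_i(x) = a_i^T x - b_i:
  g_1((0, 2)) = 0
Stationarity residual: grad f(x) + sum_i lambda_i a_i = (0, 0)
  -> stationarity OK
Primal feasibility (all g_i <= 0): OK
Dual feasibility (all lambda_i >= 0): FAILS
Complementary slackness (lambda_i * g_i(x) = 0 for all i): OK

Verdict: the first failing condition is dual_feasibility -> dual.

dual


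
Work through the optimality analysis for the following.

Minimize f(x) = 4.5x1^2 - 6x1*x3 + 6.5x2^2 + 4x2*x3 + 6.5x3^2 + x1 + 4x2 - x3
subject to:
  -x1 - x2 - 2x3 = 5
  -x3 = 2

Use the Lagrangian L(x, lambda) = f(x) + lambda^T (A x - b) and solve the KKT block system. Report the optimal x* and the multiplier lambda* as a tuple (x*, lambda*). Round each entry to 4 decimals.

Form the Lagrangian:
  L(x, lambda) = (1/2) x^T Q x + c^T x + lambda^T (A x - b)
Stationarity (grad_x L = 0): Q x + c + A^T lambda = 0.
Primal feasibility: A x = b.

This gives the KKT block system:
  [ Q   A^T ] [ x     ]   [-c ]
  [ A    0  ] [ lambda ] = [ b ]

Solving the linear system:
  x*      = (-1.3636, 0.3636, -2)
  lambda* = (0.7273, -18.8182)
  f(x*)   = 18.0455

x* = (-1.3636, 0.3636, -2), lambda* = (0.7273, -18.8182)


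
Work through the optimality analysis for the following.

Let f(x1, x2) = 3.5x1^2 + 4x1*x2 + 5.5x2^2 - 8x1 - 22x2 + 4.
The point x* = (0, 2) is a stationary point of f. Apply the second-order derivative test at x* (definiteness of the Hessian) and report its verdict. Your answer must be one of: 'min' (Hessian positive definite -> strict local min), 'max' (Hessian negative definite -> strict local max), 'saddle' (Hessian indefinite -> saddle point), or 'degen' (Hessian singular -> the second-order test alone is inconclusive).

Compute the Hessian H = grad^2 f:
  H = [[7, 4], [4, 11]]
Verify stationarity: grad f(x*) = H x* + g = (0, 0).
Eigenvalues of H: 4.5279, 13.4721.
Both eigenvalues > 0, so H is positive definite -> x* is a strict local min.

min


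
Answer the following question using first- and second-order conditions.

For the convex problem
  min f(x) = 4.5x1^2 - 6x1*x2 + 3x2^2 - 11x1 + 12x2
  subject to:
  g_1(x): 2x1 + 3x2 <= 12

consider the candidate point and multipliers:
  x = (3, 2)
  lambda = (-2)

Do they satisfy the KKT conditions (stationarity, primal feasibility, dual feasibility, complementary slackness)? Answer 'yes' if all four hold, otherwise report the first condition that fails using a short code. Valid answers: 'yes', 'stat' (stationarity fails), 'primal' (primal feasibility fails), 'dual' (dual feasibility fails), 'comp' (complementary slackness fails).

Gradient of f: grad f(x) = Q x + c = (4, 6)
Constraint values g_i(x) = a_i^T x - b_i:
  g_1((3, 2)) = 0
Stationarity residual: grad f(x) + sum_i lambda_i a_i = (0, 0)
  -> stationarity OK
Primal feasibility (all g_i <= 0): OK
Dual feasibility (all lambda_i >= 0): FAILS
Complementary slackness (lambda_i * g_i(x) = 0 for all i): OK

Verdict: the first failing condition is dual_feasibility -> dual.

dual


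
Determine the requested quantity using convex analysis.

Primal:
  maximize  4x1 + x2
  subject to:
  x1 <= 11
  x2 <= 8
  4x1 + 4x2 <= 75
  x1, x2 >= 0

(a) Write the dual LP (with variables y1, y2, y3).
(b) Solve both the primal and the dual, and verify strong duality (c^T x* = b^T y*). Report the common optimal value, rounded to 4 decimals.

The standard primal-dual pair for 'max c^T x s.t. A x <= b, x >= 0' is:
  Dual:  min b^T y  s.t.  A^T y >= c,  y >= 0.

So the dual LP is:
  minimize  11y1 + 8y2 + 75y3
  subject to:
    y1 + 4y3 >= 4
    y2 + 4y3 >= 1
    y1, y2, y3 >= 0

Solving the primal: x* = (11, 7.75).
  primal value c^T x* = 51.75.
Solving the dual: y* = (3, 0, 0.25).
  dual value b^T y* = 51.75.
Strong duality: c^T x* = b^T y*. Confirmed.

51.75


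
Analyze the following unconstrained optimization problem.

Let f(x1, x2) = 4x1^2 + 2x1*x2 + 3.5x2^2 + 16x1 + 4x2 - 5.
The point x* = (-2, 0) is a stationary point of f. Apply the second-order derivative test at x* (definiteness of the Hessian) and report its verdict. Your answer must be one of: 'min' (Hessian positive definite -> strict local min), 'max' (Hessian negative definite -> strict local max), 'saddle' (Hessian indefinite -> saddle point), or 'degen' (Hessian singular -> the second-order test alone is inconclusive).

Compute the Hessian H = grad^2 f:
  H = [[8, 2], [2, 7]]
Verify stationarity: grad f(x*) = H x* + g = (0, 0).
Eigenvalues of H: 5.4384, 9.5616.
Both eigenvalues > 0, so H is positive definite -> x* is a strict local min.

min


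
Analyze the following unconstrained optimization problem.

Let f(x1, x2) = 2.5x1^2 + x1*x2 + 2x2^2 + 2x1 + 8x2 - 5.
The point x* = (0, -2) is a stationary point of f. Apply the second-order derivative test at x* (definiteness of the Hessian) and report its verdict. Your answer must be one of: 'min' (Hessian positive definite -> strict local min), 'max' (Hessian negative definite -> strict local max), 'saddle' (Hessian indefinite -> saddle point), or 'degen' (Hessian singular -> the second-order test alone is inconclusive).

Compute the Hessian H = grad^2 f:
  H = [[5, 1], [1, 4]]
Verify stationarity: grad f(x*) = H x* + g = (0, 0).
Eigenvalues of H: 3.382, 5.618.
Both eigenvalues > 0, so H is positive definite -> x* is a strict local min.

min


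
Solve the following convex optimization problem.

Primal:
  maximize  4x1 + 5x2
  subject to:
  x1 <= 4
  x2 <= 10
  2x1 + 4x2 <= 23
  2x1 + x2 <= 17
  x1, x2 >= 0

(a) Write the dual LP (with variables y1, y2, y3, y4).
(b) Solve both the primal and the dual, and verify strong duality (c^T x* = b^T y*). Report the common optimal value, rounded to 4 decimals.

The standard primal-dual pair for 'max c^T x s.t. A x <= b, x >= 0' is:
  Dual:  min b^T y  s.t.  A^T y >= c,  y >= 0.

So the dual LP is:
  minimize  4y1 + 10y2 + 23y3 + 17y4
  subject to:
    y1 + 2y3 + 2y4 >= 4
    y2 + 4y3 + y4 >= 5
    y1, y2, y3, y4 >= 0

Solving the primal: x* = (4, 3.75).
  primal value c^T x* = 34.75.
Solving the dual: y* = (1.5, 0, 1.25, 0).
  dual value b^T y* = 34.75.
Strong duality: c^T x* = b^T y*. Confirmed.

34.75


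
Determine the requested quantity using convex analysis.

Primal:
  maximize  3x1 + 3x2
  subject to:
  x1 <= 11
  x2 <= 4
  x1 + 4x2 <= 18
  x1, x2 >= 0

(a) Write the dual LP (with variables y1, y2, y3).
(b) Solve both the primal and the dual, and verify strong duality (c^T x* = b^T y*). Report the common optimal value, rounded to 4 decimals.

The standard primal-dual pair for 'max c^T x s.t. A x <= b, x >= 0' is:
  Dual:  min b^T y  s.t.  A^T y >= c,  y >= 0.

So the dual LP is:
  minimize  11y1 + 4y2 + 18y3
  subject to:
    y1 + y3 >= 3
    y2 + 4y3 >= 3
    y1, y2, y3 >= 0

Solving the primal: x* = (11, 1.75).
  primal value c^T x* = 38.25.
Solving the dual: y* = (2.25, 0, 0.75).
  dual value b^T y* = 38.25.
Strong duality: c^T x* = b^T y*. Confirmed.

38.25


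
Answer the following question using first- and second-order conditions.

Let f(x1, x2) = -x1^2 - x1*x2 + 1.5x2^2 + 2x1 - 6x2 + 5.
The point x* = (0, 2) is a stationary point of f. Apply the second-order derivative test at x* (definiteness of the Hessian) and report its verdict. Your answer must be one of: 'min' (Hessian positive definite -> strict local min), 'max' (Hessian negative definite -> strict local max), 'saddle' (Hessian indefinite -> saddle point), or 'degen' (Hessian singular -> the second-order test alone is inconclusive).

Compute the Hessian H = grad^2 f:
  H = [[-2, -1], [-1, 3]]
Verify stationarity: grad f(x*) = H x* + g = (0, 0).
Eigenvalues of H: -2.1926, 3.1926.
Eigenvalues have mixed signs, so H is indefinite -> x* is a saddle point.

saddle


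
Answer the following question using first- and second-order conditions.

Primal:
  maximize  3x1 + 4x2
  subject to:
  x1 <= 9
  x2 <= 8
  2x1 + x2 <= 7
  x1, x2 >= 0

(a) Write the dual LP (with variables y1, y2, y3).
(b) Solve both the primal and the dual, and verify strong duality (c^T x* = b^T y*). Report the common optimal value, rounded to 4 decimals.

The standard primal-dual pair for 'max c^T x s.t. A x <= b, x >= 0' is:
  Dual:  min b^T y  s.t.  A^T y >= c,  y >= 0.

So the dual LP is:
  minimize  9y1 + 8y2 + 7y3
  subject to:
    y1 + 2y3 >= 3
    y2 + y3 >= 4
    y1, y2, y3 >= 0

Solving the primal: x* = (0, 7).
  primal value c^T x* = 28.
Solving the dual: y* = (0, 0, 4).
  dual value b^T y* = 28.
Strong duality: c^T x* = b^T y*. Confirmed.

28


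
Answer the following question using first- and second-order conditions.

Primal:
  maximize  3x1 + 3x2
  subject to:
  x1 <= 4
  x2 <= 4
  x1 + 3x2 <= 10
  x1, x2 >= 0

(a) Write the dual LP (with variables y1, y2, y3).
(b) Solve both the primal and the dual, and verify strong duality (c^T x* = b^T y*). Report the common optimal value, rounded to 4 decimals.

The standard primal-dual pair for 'max c^T x s.t. A x <= b, x >= 0' is:
  Dual:  min b^T y  s.t.  A^T y >= c,  y >= 0.

So the dual LP is:
  minimize  4y1 + 4y2 + 10y3
  subject to:
    y1 + y3 >= 3
    y2 + 3y3 >= 3
    y1, y2, y3 >= 0

Solving the primal: x* = (4, 2).
  primal value c^T x* = 18.
Solving the dual: y* = (2, 0, 1).
  dual value b^T y* = 18.
Strong duality: c^T x* = b^T y*. Confirmed.

18


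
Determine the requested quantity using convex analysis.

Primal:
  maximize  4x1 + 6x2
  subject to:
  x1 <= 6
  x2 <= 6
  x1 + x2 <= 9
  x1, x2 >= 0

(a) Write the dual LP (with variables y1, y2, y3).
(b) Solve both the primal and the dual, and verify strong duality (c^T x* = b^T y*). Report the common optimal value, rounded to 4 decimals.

The standard primal-dual pair for 'max c^T x s.t. A x <= b, x >= 0' is:
  Dual:  min b^T y  s.t.  A^T y >= c,  y >= 0.

So the dual LP is:
  minimize  6y1 + 6y2 + 9y3
  subject to:
    y1 + y3 >= 4
    y2 + y3 >= 6
    y1, y2, y3 >= 0

Solving the primal: x* = (3, 6).
  primal value c^T x* = 48.
Solving the dual: y* = (0, 2, 4).
  dual value b^T y* = 48.
Strong duality: c^T x* = b^T y*. Confirmed.

48


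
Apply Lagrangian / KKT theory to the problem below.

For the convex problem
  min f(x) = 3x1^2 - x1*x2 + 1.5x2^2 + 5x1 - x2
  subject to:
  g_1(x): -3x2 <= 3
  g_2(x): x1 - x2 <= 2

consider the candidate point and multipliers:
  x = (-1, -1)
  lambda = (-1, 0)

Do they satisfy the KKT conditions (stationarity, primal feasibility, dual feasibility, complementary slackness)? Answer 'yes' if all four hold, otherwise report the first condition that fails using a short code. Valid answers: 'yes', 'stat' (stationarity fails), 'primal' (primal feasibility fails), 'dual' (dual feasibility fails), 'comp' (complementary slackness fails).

Gradient of f: grad f(x) = Q x + c = (0, -3)
Constraint values g_i(x) = a_i^T x - b_i:
  g_1((-1, -1)) = 0
  g_2((-1, -1)) = -2
Stationarity residual: grad f(x) + sum_i lambda_i a_i = (0, 0)
  -> stationarity OK
Primal feasibility (all g_i <= 0): OK
Dual feasibility (all lambda_i >= 0): FAILS
Complementary slackness (lambda_i * g_i(x) = 0 for all i): OK

Verdict: the first failing condition is dual_feasibility -> dual.

dual


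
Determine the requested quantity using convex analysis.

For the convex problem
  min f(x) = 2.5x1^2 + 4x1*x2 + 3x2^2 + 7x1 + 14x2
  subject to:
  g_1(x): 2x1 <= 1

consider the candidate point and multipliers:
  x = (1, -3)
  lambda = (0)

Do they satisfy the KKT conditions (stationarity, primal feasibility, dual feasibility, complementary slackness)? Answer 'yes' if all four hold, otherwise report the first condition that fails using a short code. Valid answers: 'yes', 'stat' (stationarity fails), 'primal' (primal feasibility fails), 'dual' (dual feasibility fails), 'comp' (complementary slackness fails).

Gradient of f: grad f(x) = Q x + c = (0, 0)
Constraint values g_i(x) = a_i^T x - b_i:
  g_1((1, -3)) = 1
Stationarity residual: grad f(x) + sum_i lambda_i a_i = (0, 0)
  -> stationarity OK
Primal feasibility (all g_i <= 0): FAILS
Dual feasibility (all lambda_i >= 0): OK
Complementary slackness (lambda_i * g_i(x) = 0 for all i): OK

Verdict: the first failing condition is primal_feasibility -> primal.

primal


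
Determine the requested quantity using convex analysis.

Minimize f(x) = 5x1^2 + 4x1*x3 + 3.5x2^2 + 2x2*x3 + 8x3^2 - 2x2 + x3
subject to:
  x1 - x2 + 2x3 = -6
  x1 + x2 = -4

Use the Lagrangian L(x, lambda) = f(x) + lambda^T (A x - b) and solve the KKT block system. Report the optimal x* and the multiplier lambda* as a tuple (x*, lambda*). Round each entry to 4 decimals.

Form the Lagrangian:
  L(x, lambda) = (1/2) x^T Q x + c^T x + lambda^T (A x - b)
Stationarity (grad_x L = 0): Q x + c + A^T lambda = 0.
Primal feasibility: A x = b.

This gives the KKT block system:
  [ Q   A^T ] [ x     ]   [-c ]
  [ A    0  ] [ lambda ] = [ b ]

Solving the linear system:
  x*      = (-3.6897, -0.3103, -1.3103)
  lambda* = (17.6724, 24.4655)
  f(x*)   = 101.6034

x* = (-3.6897, -0.3103, -1.3103), lambda* = (17.6724, 24.4655)


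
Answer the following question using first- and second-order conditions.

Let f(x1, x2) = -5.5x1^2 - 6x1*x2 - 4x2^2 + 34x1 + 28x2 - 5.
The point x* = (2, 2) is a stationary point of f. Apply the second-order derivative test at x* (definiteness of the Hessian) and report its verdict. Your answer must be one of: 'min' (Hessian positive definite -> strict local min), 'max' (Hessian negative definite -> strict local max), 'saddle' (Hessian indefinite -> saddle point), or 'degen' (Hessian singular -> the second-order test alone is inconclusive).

Compute the Hessian H = grad^2 f:
  H = [[-11, -6], [-6, -8]]
Verify stationarity: grad f(x*) = H x* + g = (0, 0).
Eigenvalues of H: -15.6847, -3.3153.
Both eigenvalues < 0, so H is negative definite -> x* is a strict local max.

max


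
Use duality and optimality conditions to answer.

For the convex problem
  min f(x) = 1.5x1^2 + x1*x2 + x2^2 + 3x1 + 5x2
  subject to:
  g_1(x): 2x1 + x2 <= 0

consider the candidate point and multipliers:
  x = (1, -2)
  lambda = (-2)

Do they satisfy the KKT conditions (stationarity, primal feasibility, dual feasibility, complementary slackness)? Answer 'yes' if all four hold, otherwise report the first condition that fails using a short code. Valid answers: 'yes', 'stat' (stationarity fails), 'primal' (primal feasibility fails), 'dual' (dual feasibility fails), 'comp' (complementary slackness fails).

Gradient of f: grad f(x) = Q x + c = (4, 2)
Constraint values g_i(x) = a_i^T x - b_i:
  g_1((1, -2)) = 0
Stationarity residual: grad f(x) + sum_i lambda_i a_i = (0, 0)
  -> stationarity OK
Primal feasibility (all g_i <= 0): OK
Dual feasibility (all lambda_i >= 0): FAILS
Complementary slackness (lambda_i * g_i(x) = 0 for all i): OK

Verdict: the first failing condition is dual_feasibility -> dual.

dual


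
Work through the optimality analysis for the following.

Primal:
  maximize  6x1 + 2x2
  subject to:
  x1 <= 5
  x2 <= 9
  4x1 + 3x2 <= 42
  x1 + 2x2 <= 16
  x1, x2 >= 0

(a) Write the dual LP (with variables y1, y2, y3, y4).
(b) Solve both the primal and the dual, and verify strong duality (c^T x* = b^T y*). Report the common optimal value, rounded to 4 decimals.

The standard primal-dual pair for 'max c^T x s.t. A x <= b, x >= 0' is:
  Dual:  min b^T y  s.t.  A^T y >= c,  y >= 0.

So the dual LP is:
  minimize  5y1 + 9y2 + 42y3 + 16y4
  subject to:
    y1 + 4y3 + y4 >= 6
    y2 + 3y3 + 2y4 >= 2
    y1, y2, y3, y4 >= 0

Solving the primal: x* = (5, 5.5).
  primal value c^T x* = 41.
Solving the dual: y* = (5, 0, 0, 1).
  dual value b^T y* = 41.
Strong duality: c^T x* = b^T y*. Confirmed.

41


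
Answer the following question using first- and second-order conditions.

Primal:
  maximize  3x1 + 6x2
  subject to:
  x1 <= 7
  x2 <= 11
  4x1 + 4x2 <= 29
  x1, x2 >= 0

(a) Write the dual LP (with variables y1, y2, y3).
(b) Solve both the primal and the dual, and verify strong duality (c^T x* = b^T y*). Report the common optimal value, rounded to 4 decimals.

The standard primal-dual pair for 'max c^T x s.t. A x <= b, x >= 0' is:
  Dual:  min b^T y  s.t.  A^T y >= c,  y >= 0.

So the dual LP is:
  minimize  7y1 + 11y2 + 29y3
  subject to:
    y1 + 4y3 >= 3
    y2 + 4y3 >= 6
    y1, y2, y3 >= 0

Solving the primal: x* = (0, 7.25).
  primal value c^T x* = 43.5.
Solving the dual: y* = (0, 0, 1.5).
  dual value b^T y* = 43.5.
Strong duality: c^T x* = b^T y*. Confirmed.

43.5


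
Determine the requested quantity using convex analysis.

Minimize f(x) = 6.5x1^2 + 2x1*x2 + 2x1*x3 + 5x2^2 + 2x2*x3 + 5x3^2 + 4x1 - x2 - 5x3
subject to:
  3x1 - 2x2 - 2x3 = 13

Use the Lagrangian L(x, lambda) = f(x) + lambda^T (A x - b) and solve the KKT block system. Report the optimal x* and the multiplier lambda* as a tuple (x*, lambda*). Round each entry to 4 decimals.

Form the Lagrangian:
  L(x, lambda) = (1/2) x^T Q x + c^T x + lambda^T (A x - b)
Stationarity (grad_x L = 0): Q x + c + A^T lambda = 0.
Primal feasibility: A x = b.

This gives the KKT block system:
  [ Q   A^T ] [ x     ]   [-c ]
  [ A    0  ] [ lambda ] = [ b ]

Solving the linear system:
  x*      = (2.2154, -1.8385, -1.3385)
  lambda* = (-8.8154)
  f(x*)   = 65.9962

x* = (2.2154, -1.8385, -1.3385), lambda* = (-8.8154)


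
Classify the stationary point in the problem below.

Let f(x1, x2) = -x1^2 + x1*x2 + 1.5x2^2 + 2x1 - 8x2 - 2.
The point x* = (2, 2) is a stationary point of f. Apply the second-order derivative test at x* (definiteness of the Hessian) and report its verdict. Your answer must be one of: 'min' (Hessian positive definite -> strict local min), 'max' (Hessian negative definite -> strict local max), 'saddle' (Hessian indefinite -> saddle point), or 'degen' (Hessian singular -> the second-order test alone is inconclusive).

Compute the Hessian H = grad^2 f:
  H = [[-2, 1], [1, 3]]
Verify stationarity: grad f(x*) = H x* + g = (0, 0).
Eigenvalues of H: -2.1926, 3.1926.
Eigenvalues have mixed signs, so H is indefinite -> x* is a saddle point.

saddle


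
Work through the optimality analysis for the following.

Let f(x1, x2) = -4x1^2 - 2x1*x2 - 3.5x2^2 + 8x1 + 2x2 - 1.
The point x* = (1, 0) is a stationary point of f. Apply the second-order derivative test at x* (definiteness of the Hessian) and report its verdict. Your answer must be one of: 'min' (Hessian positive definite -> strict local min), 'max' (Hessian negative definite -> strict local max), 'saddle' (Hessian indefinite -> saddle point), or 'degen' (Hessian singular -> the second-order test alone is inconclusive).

Compute the Hessian H = grad^2 f:
  H = [[-8, -2], [-2, -7]]
Verify stationarity: grad f(x*) = H x* + g = (0, 0).
Eigenvalues of H: -9.5616, -5.4384.
Both eigenvalues < 0, so H is negative definite -> x* is a strict local max.

max


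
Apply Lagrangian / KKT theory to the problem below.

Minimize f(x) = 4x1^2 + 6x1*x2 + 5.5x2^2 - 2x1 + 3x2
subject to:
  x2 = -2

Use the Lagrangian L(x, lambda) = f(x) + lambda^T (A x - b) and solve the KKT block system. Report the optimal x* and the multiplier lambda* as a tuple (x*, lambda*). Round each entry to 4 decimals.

Form the Lagrangian:
  L(x, lambda) = (1/2) x^T Q x + c^T x + lambda^T (A x - b)
Stationarity (grad_x L = 0): Q x + c + A^T lambda = 0.
Primal feasibility: A x = b.

This gives the KKT block system:
  [ Q   A^T ] [ x     ]   [-c ]
  [ A    0  ] [ lambda ] = [ b ]

Solving the linear system:
  x*      = (1.75, -2)
  lambda* = (8.5)
  f(x*)   = 3.75

x* = (1.75, -2), lambda* = (8.5)


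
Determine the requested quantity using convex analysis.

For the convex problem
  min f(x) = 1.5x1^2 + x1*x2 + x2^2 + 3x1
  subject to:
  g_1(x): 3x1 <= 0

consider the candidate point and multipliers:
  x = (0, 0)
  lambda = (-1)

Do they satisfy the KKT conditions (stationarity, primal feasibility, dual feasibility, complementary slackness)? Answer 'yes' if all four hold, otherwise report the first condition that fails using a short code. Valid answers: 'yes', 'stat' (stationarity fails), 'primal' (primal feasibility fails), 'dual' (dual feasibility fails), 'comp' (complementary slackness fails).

Gradient of f: grad f(x) = Q x + c = (3, 0)
Constraint values g_i(x) = a_i^T x - b_i:
  g_1((0, 0)) = 0
Stationarity residual: grad f(x) + sum_i lambda_i a_i = (0, 0)
  -> stationarity OK
Primal feasibility (all g_i <= 0): OK
Dual feasibility (all lambda_i >= 0): FAILS
Complementary slackness (lambda_i * g_i(x) = 0 for all i): OK

Verdict: the first failing condition is dual_feasibility -> dual.

dual


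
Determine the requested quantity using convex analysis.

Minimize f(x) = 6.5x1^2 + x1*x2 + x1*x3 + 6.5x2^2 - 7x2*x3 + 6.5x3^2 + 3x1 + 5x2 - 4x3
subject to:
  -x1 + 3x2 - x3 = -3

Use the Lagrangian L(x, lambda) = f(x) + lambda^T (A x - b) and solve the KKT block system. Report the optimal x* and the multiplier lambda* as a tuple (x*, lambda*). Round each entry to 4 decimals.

Form the Lagrangian:
  L(x, lambda) = (1/2) x^T Q x + c^T x + lambda^T (A x - b)
Stationarity (grad_x L = 0): Q x + c + A^T lambda = 0.
Primal feasibility: A x = b.

This gives the KKT block system:
  [ Q   A^T ] [ x     ]   [-c ]
  [ A    0  ] [ lambda ] = [ b ]

Solving the linear system:
  x*      = (0.0452, -0.997, -0.0361)
  lambda* = (2.5542)
  f(x*)   = 1.4789

x* = (0.0452, -0.997, -0.0361), lambda* = (2.5542)
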